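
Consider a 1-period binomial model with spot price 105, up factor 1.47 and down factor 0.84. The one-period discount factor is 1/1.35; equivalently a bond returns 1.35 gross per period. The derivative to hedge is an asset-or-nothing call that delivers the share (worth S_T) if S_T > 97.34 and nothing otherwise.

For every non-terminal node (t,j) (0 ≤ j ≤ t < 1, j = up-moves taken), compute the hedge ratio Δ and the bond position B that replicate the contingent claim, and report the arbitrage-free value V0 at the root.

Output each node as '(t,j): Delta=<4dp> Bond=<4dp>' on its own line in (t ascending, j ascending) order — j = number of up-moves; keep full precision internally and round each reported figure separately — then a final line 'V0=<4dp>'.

(0,0): Delta=2.3333 Bond=-152.4444
V0=92.5556

Under the risk-neutral measure, an up-move has probability p* = (R−d)/(u−d) = 0.8095 and values discount at R = 1.35.
Payoff layer (t=1): V(1,0)=0.0000, V(1,1)=154.3500
(0,0): S=105.0000. Δ = (V_up−V_dn)/(S_up−S_dn) = (154.3500−0.0000)/(154.3500−88.2000) = 2.3333. V = [p*·154.3500 + (1−p*)·0.0000]/1.35 = 92.5556. B = V − Δ·S = -152.4444.
Each (Δ,B) replicates both successor values, so the strategy is self-financing and V0 is arbitrage-free.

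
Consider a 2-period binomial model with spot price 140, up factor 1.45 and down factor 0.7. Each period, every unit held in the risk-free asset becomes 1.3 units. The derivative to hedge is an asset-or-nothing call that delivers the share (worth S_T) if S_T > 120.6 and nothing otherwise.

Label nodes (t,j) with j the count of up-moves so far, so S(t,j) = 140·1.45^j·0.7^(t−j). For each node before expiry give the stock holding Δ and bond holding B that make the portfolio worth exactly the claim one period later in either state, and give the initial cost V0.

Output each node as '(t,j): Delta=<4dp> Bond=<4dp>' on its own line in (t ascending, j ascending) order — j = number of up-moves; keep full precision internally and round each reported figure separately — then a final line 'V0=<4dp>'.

(0,0): Delta=1.1005 Bond=-15.6955
(1,0): Delta=1.9333 Bond=-102.0205
(1,1): Delta=1.0000 Bond=0.0000
V0=138.3763

The replicating-portfolio and risk-neutral prices coincide; use p* = (1.3−0.7)/(1.45−0.7) = 0.8000 for the latter.
Payoff layer (t=2): V(2,0)=0.0000, V(2,1)=142.1000, V(2,2)=294.3500
  t=1,j=0: stock 98.0000 → up 142.1000 (V=142.1000), down 68.6000 (V=0.0000). Price 87.4462; hedge Δ=1.9333, bond B=-102.0205.
  t=1,j=1: stock 203.0000 → up 294.3500 (V=294.3500), down 142.1000 (V=142.1000). Price 203.0000; hedge Δ=1.0000, bond B=0.0000.
  t=0,j=0: stock 140.0000 → up 203.0000 (V=203.0000), down 98.0000 (V=87.4462). Price 138.3763; hedge Δ=1.1005, bond B=-15.6955.
Each (Δ,B) replicates both successor values, so the strategy is self-financing and V0 is arbitrage-free.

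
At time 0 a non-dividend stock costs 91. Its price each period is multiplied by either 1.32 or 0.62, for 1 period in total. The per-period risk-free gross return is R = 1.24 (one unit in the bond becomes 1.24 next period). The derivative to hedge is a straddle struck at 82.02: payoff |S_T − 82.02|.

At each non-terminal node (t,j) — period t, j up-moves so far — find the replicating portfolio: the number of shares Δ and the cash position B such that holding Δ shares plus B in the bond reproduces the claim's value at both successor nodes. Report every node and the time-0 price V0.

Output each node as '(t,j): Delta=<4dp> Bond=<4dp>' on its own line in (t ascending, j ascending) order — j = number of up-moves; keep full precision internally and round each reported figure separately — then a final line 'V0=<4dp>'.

(0,0): Delta=0.1962 Bond=11.7166
V0=29.5737

No-arbitrage ⇒ martingale measure with p* = (R−d)/(u−d) = 0.8857.
Terminal payoffs: V(1,0)=25.6000, V(1,1)=38.1000
(0,0): S=91.0000. Δ = (V_up−V_dn)/(S_up−S_dn) = (38.1000−25.6000)/(120.1200−56.4200) = 0.1962. V = [p*·38.1000 + (1−p*)·25.6000]/1.24 = 29.5737. B = V − Δ·S = 11.7166.
The time-0 hedge costs 29.5737, which is the no-arbitrage price.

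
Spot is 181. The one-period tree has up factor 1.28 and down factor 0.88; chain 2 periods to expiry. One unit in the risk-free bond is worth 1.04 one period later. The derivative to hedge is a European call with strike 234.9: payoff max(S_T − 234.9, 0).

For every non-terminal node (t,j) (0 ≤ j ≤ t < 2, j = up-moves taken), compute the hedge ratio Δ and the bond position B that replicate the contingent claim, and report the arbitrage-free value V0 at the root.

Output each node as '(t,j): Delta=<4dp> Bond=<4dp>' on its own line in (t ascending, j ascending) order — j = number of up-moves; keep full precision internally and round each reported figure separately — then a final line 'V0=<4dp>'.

Under the risk-neutral measure, an up-move has probability p* = (R−d)/(u−d) = 0.4000 and values discount at R = 1.04.
Terminal payoffs: V(2,0)=0.0000, V(2,1)=0.0000, V(2,2)=61.6504
Node (1,0) S=159.2800: V=(p*·0.0000+(1−p*)·0.0000)/1.04=0.0000; Δ=(0.0000−0.0000)/(203.8784−140.1664)=0.0000; B=V−Δ·S=0.0000
Node (1,1) S=231.6800: V=(p*·61.6504+(1−p*)·0.0000)/1.04=23.7117; Δ=(61.6504−0.0000)/(296.5504−203.8784)=0.6653; B=V−Δ·S=-130.4143
Node (0,0) S=181.0000: V=(p*·23.7117+(1−p*)·0.0000)/1.04=9.1199; Δ=(23.7117−0.0000)/(231.6800−159.2800)=0.3275; B=V−Δ·S=-50.1593
Root portfolio cost Δ·181+B reproduces V0=9.1199.

(0,0): Delta=0.3275 Bond=-50.1593
(1,0): Delta=0.0000 Bond=0.0000
(1,1): Delta=0.6653 Bond=-130.4143
V0=9.1199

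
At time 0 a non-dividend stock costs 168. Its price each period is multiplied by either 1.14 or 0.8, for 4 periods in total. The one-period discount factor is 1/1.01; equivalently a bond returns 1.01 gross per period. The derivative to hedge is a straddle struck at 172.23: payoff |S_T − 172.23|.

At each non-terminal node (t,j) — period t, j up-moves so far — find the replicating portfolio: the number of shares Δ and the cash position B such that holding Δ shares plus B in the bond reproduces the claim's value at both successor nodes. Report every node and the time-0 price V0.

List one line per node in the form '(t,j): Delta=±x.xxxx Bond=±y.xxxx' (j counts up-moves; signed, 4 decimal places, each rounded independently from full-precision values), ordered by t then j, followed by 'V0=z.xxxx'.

(0,0): Delta=0.0775 Bond=34.3018
(1,0): Delta=-0.5599 Bond=120.3114
(1,1): Delta=0.3544 Bond=-18.3868
(2,0): Delta=-1.0000 Bond=168.8364
(2,1): Delta=-0.3687 Bond=92.2200
(2,2): Delta=0.6685 Bond=-87.1554
(3,0): Delta=-1.0000 Bond=170.5248
(3,1): Delta=-1.0000 Bond=170.5248
(3,2): Delta=-0.0944 Bond=45.2387
(3,3): Delta=1.0000 Bond=-170.5248
V0=47.3255

Since d<R<u, set p* = (R−d)/(u−d) = 0.6176; price each node as the discounted p*-expectation of its children.
Terminal payoffs: V(4,0)=103.4172, V(4,1)=74.1718, V(4,2)=32.4970, V(4,3)=26.8895, V(4,4)=111.5153
(3,0): S=86.0160. Δ = (V_up−V_dn)/(S_up−S_dn) = (74.1718−103.4172)/(98.0582−68.8128) = -1.0000. V = [p*·74.1718 + (1−p*)·103.4172]/1.01 = 84.5088. B = V − Δ·S = 170.5248.
(3,1): S=122.5728. Δ = (V_up−V_dn)/(S_up−S_dn) = (32.4970−74.1718)/(139.7330−98.0582) = -1.0000. V = [p*·32.4970 + (1−p*)·74.1718]/1.01 = 47.9520. B = V − Δ·S = 170.5248.
(3,2): S=174.6662. Δ = (V_up−V_dn)/(S_up−S_dn) = (26.8895−32.4970)/(199.1195−139.7330) = -0.0944. V = [p*·26.8895 + (1−p*)·32.4970]/1.01 = 28.7461. B = V − Δ·S = 45.2387.
(3,3): S=248.8994. Δ = (V_up−V_dn)/(S_up−S_dn) = (111.5153−26.8895)/(283.7453−199.1195) = 1.0000. V = [p*·111.5153 + (1−p*)·26.8895]/1.01 = 78.3746. B = V − Δ·S = -170.5248.
(2,0): S=107.5200. Δ = (V_up−V_dn)/(S_up−S_dn) = (47.9520−84.5088)/(122.5728−86.0160) = -1.0000. V = [p*·47.9520 + (1−p*)·84.5088]/1.01 = 61.3164. B = V − Δ·S = 168.8364.
(2,1): S=153.2160. Δ = (V_up−V_dn)/(S_up−S_dn) = (28.7461−47.9520)/(174.6662−122.5728) = -0.3687. V = [p*·28.7461 + (1−p*)·47.9520]/1.01 = 35.7322. B = V − Δ·S = 92.2200.
(2,2): S=218.3328. Δ = (V_up−V_dn)/(S_up−S_dn) = (78.3746−28.7461)/(248.8994−174.6662) = 0.6685. V = [p*·78.3746 + (1−p*)·28.7461]/1.01 = 58.8109. B = V − Δ·S = -87.1554.
(1,0): S=134.4000. Δ = (V_up−V_dn)/(S_up−S_dn) = (35.7322−61.3164)/(153.2160−107.5200) = -0.5599. V = [p*·35.7322 + (1−p*)·61.3164]/1.01 = 45.0637. B = V − Δ·S = 120.3114.
(1,1): S=191.5200. Δ = (V_up−V_dn)/(S_up−S_dn) = (58.8109−35.7322)/(218.3328−153.2160) = 0.3544. V = [p*·58.8109 + (1−p*)·35.7322]/1.01 = 49.4918. B = V − Δ·S = -18.3868.
(0,0): S=168.0000. Δ = (V_up−V_dn)/(S_up−S_dn) = (49.4918−45.0637)/(191.5200−134.4000) = 0.0775. V = [p*·49.4918 + (1−p*)·45.0637]/1.01 = 47.3255. B = V − Δ·S = 34.3018.
Check: Δ(0,0)·S0 + B(0,0) = 47.3255 = V0.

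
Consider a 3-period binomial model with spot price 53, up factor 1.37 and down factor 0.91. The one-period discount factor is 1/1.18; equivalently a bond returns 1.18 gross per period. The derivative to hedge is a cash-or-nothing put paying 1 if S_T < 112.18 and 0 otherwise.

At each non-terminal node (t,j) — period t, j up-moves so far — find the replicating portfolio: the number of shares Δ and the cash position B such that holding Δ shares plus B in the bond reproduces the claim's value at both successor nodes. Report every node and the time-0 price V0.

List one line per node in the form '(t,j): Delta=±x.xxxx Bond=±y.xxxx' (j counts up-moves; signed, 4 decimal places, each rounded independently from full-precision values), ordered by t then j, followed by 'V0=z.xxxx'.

(0,0): Delta=-0.0101 Bond=1.0234
(1,0): Delta=0.0000 Bond=0.7182
(1,1): Delta=-0.0149 Bond=1.5521
(2,0): Delta=0.0000 Bond=0.8475
(2,1): Delta=0.0000 Bond=0.8475
(2,2): Delta=-0.0219 Bond=2.5239
V0=0.4856

No-arbitrage ⇒ martingale measure with p* = (R−d)/(u−d) = 0.5870.
Terminal payoffs: V(3,0)=1.0000, V(3,1)=1.0000, V(3,2)=1.0000, V(3,3)=0.0000
  t=2,j=0: stock 43.8893 → up 60.1283 (V=1.0000), down 39.9393 (V=1.0000). Price 0.8475; hedge Δ=0.0000, bond B=0.8475.
  t=2,j=1: stock 66.0751 → up 90.5229 (V=1.0000), down 60.1283 (V=1.0000). Price 0.8475; hedge Δ=0.0000, bond B=0.8475.
  t=2,j=2: stock 99.4757 → up 136.2817 (V=0.0000), down 90.5229 (V=1.0000). Price 0.3500; hedge Δ=-0.0219, bond B=2.5239.
  t=1,j=0: stock 48.2300 → up 66.0751 (V=0.8475), down 43.8893 (V=0.8475). Price 0.7182; hedge Δ=0.0000, bond B=0.7182.
  t=1,j=1: stock 72.6100 → up 99.4757 (V=0.3500), down 66.0751 (V=0.8475). Price 0.4708; hedge Δ=-0.0149, bond B=1.5521.
  t=0,j=0: stock 53.0000 → up 72.6100 (V=0.4708), down 48.2300 (V=0.7182). Price 0.4856; hedge Δ=-0.0101, bond B=1.0234.
Each (Δ,B) replicates both successor values, so the strategy is self-financing and V0 is arbitrage-free.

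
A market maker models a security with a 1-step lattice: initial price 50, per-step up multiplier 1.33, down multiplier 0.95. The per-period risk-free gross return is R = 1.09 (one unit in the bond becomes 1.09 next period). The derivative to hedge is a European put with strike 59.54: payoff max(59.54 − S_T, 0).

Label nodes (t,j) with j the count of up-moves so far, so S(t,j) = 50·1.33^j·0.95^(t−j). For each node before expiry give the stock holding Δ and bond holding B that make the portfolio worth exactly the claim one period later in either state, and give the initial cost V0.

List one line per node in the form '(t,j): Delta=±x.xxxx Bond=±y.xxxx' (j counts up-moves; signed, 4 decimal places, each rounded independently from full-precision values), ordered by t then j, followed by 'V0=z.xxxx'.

Risk-neutral probability p* = (R−d)/(u−d) = (1.09−0.95)/(1.33−0.95) = 0.3684.
At expiry t=1: V(1,0)=12.0400, V(1,1)=0.0000
Node (0,0) S=50.0000: V=(p*·0.0000+(1−p*)·12.0400)/1.09=6.9763; Δ=(0.0000−12.0400)/(66.5000−47.5000)=-0.6337; B=V−Δ·S=38.6606
Check: Δ(0,0)·S0 + B(0,0) = 6.9763 = V0.

(0,0): Delta=-0.6337 Bond=38.6606
V0=6.9763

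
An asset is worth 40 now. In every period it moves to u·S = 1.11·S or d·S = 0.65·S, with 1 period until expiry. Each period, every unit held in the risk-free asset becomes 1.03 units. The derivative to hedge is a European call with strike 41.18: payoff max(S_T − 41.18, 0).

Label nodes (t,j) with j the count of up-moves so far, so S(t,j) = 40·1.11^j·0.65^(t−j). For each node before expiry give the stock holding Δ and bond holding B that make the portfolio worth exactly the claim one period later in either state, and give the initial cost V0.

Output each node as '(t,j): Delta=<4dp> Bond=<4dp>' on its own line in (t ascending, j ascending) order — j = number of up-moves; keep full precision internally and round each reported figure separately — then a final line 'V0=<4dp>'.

(0,0): Delta=0.1750 Bond=-4.4175
V0=2.5825

No-arbitrage ⇒ martingale measure with p* = (R−d)/(u−d) = 0.8261.
Terminal values V(1,·): V(1,0)=0.0000, V(1,1)=3.2200
  t=0,j=0: stock 40.0000 → up 44.4000 (V=3.2200), down 26.0000 (V=0.0000). Price 2.5825; hedge Δ=0.1750, bond B=-4.4175.
Check: Δ(0,0)·S0 + B(0,0) = 2.5825 = V0.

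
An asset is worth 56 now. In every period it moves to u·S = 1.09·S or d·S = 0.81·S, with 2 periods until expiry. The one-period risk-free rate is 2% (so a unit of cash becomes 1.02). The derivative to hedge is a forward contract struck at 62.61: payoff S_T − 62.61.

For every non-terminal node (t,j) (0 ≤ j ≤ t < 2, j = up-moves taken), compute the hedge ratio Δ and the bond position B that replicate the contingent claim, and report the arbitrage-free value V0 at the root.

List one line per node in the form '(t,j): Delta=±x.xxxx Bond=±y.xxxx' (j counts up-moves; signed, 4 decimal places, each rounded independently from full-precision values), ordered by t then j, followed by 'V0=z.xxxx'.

Under the risk-neutral measure, an up-move has probability p* = (R−d)/(u−d) = 0.7500 and values discount at R = 1.02.
Payoff layer (t=2): V(2,0)=-25.8684, V(2,1)=-13.1676, V(2,2)=3.9236
Node (1,0) S=45.3600: V=(p*·-13.1676+(1−p*)·-25.8684)/1.02=-16.0224; Δ=(-13.1676−-25.8684)/(49.4424−36.7416)=1.0000; B=V−Δ·S=-61.3824
Node (1,1) S=61.0400: V=(p*·3.9236+(1−p*)·-13.1676)/1.02=-0.3424; Δ=(3.9236−-13.1676)/(66.5336−49.4424)=1.0000; B=V−Δ·S=-61.3824
Node (0,0) S=56.0000: V=(p*·-0.3424+(1−p*)·-16.0224)/1.02=-4.1788; Δ=(-0.3424−-16.0224)/(61.0400−45.3600)=1.0000; B=V−Δ·S=-60.1788
Root portfolio cost Δ·56+B reproduces V0=-4.1788.

(0,0): Delta=1.0000 Bond=-60.1788
(1,0): Delta=1.0000 Bond=-61.3824
(1,1): Delta=1.0000 Bond=-61.3824
V0=-4.1788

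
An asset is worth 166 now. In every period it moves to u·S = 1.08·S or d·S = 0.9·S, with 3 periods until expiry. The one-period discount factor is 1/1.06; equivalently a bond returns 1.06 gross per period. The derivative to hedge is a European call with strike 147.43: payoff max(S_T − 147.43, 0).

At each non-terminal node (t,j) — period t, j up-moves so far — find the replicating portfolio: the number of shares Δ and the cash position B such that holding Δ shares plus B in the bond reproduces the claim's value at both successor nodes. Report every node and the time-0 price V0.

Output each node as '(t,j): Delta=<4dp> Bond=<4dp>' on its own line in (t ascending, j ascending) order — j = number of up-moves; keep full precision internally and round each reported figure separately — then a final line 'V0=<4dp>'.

(0,0): Delta=0.9781 Bond=-120.0545
(1,0): Delta=0.8366 Bond=-106.1278
(1,1): Delta=0.9928 Bond=-129.8990
(2,0): Delta=0.0000 Bond=0.0000
(2,1): Delta=0.9238 Bond=-126.5574
(2,2): Delta=1.0000 Bond=-139.0849
V0=42.3065

Since d<R<u, set p* = (R−d)/(u−d) = 0.8889; price each node as the discounted p*-expectation of its children.
At expiry t=3: V(3,0)=0.0000, V(3,1)=0.0000, V(3,2)=26.8302, V(3,3)=61.6822
Node (2,0) S=134.4600: V=(p*·0.0000+(1−p*)·0.0000)/1.06=0.0000; Δ=(0.0000−0.0000)/(145.2168−121.0140)=0.0000; B=V−Δ·S=0.0000
Node (2,1) S=161.3520: V=(p*·26.8302+(1−p*)·0.0000)/1.06=22.4991; Δ=(26.8302−0.0000)/(174.2602−145.2168)=0.9238; B=V−Δ·S=-126.5574
Node (2,2) S=193.6224: V=(p*·61.6822+(1−p*)·26.8302)/1.06=54.5375; Δ=(61.6822−26.8302)/(209.1122−174.2602)=1.0000; B=V−Δ·S=-139.0849
Node (1,0) S=149.4000: V=(p*·22.4991+(1−p*)·0.0000)/1.06=18.8672; Δ=(22.4991−0.0000)/(161.3520−134.4600)=0.8366; B=V−Δ·S=-106.1278
Node (1,1) S=179.2800: V=(p*·54.5375+(1−p*)·22.4991)/1.06=48.0921; Δ=(54.5375−22.4991)/(193.6224−161.3520)=0.9928; B=V−Δ·S=-129.8990
Node (0,0) S=166.0000: V=(p*·48.0921+(1−p*)·18.8672)/1.06=42.3065; Δ=(48.0921−18.8672)/(179.2800−149.4000)=0.9781; B=V−Δ·S=-120.0545
The time-0 hedge costs 42.3065, which is the no-arbitrage price.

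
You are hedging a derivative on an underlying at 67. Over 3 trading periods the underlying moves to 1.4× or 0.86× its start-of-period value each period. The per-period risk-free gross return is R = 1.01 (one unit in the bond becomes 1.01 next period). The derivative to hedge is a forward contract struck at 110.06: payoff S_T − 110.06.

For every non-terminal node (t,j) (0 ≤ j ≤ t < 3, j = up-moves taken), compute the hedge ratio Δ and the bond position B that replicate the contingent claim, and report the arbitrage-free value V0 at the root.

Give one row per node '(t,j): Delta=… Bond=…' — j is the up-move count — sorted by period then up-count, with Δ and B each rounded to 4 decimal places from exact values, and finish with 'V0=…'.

No-arbitrage ⇒ martingale measure with p* = (R−d)/(u−d) = 0.2778.
At expiry t=3: V(3,0)=-67.4442, V(3,1)=-40.6855, V(3,2)=2.8752, V(3,3)=73.7880
(2,0): S=49.5532. Δ = (V_up−V_dn)/(S_up−S_dn) = (-40.6855−-67.4442)/(69.3745−42.6158) = 1.0000. V = [p*·-40.6855 + (1−p*)·-67.4442]/1.01 = -59.4171. B = V − Δ·S = -108.9703.
(2,1): S=80.6680. Δ = (V_up−V_dn)/(S_up−S_dn) = (2.8752−-40.6855)/(112.9352−69.3745) = 1.0000. V = [p*·2.8752 + (1−p*)·-40.6855]/1.01 = -28.3023. B = V − Δ·S = -108.9703.
(2,2): S=131.3200. Δ = (V_up−V_dn)/(S_up−S_dn) = (73.7880−2.8752)/(183.8480−112.9352) = 1.0000. V = [p*·73.7880 + (1−p*)·2.8752]/1.01 = 22.3497. B = V − Δ·S = -108.9703.
(1,0): S=57.6200. Δ = (V_up−V_dn)/(S_up−S_dn) = (-28.3023−-59.4171)/(80.6680−49.5532) = 1.0000. V = [p*·-28.3023 + (1−p*)·-59.4171]/1.01 = -50.2714. B = V − Δ·S = -107.8914.
(1,1): S=93.8000. Δ = (V_up−V_dn)/(S_up−S_dn) = (22.3497−-28.3023)/(131.3200−80.6680) = 1.0000. V = [p*·22.3497 + (1−p*)·-28.3023]/1.01 = -14.0914. B = V − Δ·S = -107.8914.
(0,0): S=67.0000. Δ = (V_up−V_dn)/(S_up−S_dn) = (-14.0914−-50.2714)/(93.8000−57.6200) = 1.0000. V = [p*·-14.0914 + (1−p*)·-50.2714]/1.01 = -39.8232. B = V − Δ·S = -106.8232.
Root portfolio cost Δ·67+B reproduces V0=-39.8232.

(0,0): Delta=1.0000 Bond=-106.8232
(1,0): Delta=1.0000 Bond=-107.8914
(1,1): Delta=1.0000 Bond=-107.8914
(2,0): Delta=1.0000 Bond=-108.9703
(2,1): Delta=1.0000 Bond=-108.9703
(2,2): Delta=1.0000 Bond=-108.9703
V0=-39.8232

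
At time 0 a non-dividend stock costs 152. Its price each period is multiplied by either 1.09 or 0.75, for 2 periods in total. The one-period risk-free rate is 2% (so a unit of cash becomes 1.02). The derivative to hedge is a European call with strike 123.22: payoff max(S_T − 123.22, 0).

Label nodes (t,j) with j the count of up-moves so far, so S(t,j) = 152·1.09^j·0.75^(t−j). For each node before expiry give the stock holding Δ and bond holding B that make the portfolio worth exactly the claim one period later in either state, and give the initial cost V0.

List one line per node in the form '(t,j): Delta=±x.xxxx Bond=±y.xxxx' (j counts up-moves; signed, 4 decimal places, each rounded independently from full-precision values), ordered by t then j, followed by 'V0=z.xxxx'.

Since d<R<u, set p* = (R−d)/(u−d) = 0.7941; price each node as the discounted p*-expectation of its children.
At expiry t=2: V(2,0)=0.0000, V(2,1)=1.0400, V(2,2)=57.3712
Node (1,0) S=114.0000: V=(p*·1.0400+(1−p*)·0.0000)/1.02=0.8097; Δ=(1.0400−0.0000)/(124.2600−85.5000)=0.0268; B=V−Δ·S=-2.2491
Node (1,1) S=165.6800: V=(p*·57.3712+(1−p*)·1.0400)/1.02=44.8761; Δ=(57.3712−1.0400)/(180.5912−124.2600)=1.0000; B=V−Δ·S=-120.8039
Node (0,0) S=152.0000: V=(p*·44.8761+(1−p*)·0.8097)/1.02=35.1016; Δ=(44.8761−0.8097)/(165.6800−114.0000)=0.8527; B=V−Δ·S=-94.5055
Check: Δ(0,0)·S0 + B(0,0) = 35.1016 = V0.

(0,0): Delta=0.8527 Bond=-94.5055
(1,0): Delta=0.0268 Bond=-2.2491
(1,1): Delta=1.0000 Bond=-120.8039
V0=35.1016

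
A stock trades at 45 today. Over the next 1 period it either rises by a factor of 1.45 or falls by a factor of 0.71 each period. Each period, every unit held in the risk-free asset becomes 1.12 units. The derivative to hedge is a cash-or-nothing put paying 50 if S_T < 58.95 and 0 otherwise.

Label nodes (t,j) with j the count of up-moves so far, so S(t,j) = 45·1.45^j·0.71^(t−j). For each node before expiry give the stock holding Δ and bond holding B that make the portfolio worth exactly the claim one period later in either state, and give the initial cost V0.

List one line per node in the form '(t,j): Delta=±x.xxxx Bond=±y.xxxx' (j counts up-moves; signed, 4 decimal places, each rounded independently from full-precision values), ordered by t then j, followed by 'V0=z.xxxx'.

(0,0): Delta=-1.5015 Bond=87.4759
V0=19.9083

Under the risk-neutral measure, an up-move has probability p* = (R−d)/(u−d) = 0.5541 and values discount at R = 1.12.
At expiry t=1: V(1,0)=50.0000, V(1,1)=0.0000
(0,0): S=45.0000. Δ = (V_up−V_dn)/(S_up−S_dn) = (0.0000−50.0000)/(65.2500−31.9500) = -1.5015. V = [p*·0.0000 + (1−p*)·50.0000]/1.12 = 19.9083. B = V − Δ·S = 87.4759.
Check: Δ(0,0)·S0 + B(0,0) = 19.9083 = V0.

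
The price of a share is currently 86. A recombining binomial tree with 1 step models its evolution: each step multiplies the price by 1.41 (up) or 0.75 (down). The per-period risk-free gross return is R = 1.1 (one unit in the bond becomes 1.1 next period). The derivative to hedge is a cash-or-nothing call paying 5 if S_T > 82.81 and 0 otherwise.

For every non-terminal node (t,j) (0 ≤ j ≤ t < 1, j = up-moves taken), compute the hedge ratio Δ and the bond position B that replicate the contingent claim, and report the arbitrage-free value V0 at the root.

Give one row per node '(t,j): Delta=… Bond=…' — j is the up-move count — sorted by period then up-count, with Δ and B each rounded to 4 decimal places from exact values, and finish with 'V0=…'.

Since d<R<u, set p* = (R−d)/(u−d) = 0.5303; price each node as the discounted p*-expectation of its children.
At expiry t=1: V(1,0)=0.0000, V(1,1)=5.0000
  t=0,j=0: stock 86.0000 → up 121.2600 (V=5.0000), down 64.5000 (V=0.0000). Price 2.4105; hedge Δ=0.0881, bond B=-5.1653.
The time-0 hedge costs 2.4105, which is the no-arbitrage price.

(0,0): Delta=0.0881 Bond=-5.1653
V0=2.4105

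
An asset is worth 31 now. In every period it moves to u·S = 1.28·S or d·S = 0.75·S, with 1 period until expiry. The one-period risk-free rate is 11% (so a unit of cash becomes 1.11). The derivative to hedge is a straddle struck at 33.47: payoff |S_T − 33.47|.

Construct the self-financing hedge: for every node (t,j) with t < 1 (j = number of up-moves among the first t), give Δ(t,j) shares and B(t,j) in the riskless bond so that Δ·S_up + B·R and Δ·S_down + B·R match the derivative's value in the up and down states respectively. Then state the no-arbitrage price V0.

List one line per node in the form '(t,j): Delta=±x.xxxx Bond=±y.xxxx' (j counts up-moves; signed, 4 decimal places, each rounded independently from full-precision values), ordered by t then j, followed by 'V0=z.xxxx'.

(0,0): Delta=-0.2441 Bond=14.3194
V0=6.7534

The replicating-portfolio and risk-neutral prices coincide; use p* = (1.11−0.75)/(1.28−0.75) = 0.6792 for the latter.
Terminal values V(1,·): V(1,0)=10.2200, V(1,1)=6.2100
(0,0): S=31.0000. Δ = (V_up−V_dn)/(S_up−S_dn) = (6.2100−10.2200)/(39.6800−23.2500) = -0.2441. V = [p*·6.2100 + (1−p*)·10.2200]/1.11 = 6.7534. B = V − Δ·S = 14.3194.
The time-0 hedge costs 6.7534, which is the no-arbitrage price.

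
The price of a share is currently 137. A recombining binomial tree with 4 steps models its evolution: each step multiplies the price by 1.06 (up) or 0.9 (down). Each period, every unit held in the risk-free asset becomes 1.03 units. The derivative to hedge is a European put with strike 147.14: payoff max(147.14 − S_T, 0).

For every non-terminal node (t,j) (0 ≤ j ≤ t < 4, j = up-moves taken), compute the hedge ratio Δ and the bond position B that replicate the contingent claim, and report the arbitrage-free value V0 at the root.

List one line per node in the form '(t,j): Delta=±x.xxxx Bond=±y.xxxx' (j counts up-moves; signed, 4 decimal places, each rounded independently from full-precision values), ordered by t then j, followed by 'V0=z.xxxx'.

Since d<R<u, set p* = (R−d)/(u−d) = 0.8125; price each node as the discounted p*-expectation of its children.
Terminal payoffs: V(4,0)=57.2543, V(4,1)=41.2746, V(4,2)=22.4541, V(4,3)=0.2877, V(4,4)=0.0000
Node (3,0) S=99.8730: V=(p*·41.2746+(1−p*)·57.2543)/1.03=42.9814; Δ=(41.2746−57.2543)/(105.8654−89.8857)=-1.0000; B=V−Δ·S=142.8544
Node (3,1) S=117.6282: V=(p*·22.4541+(1−p*)·41.2746)/1.03=25.2262; Δ=(22.4541−41.2746)/(124.6859−105.8654)=-1.0000; B=V−Δ·S=142.8544
Node (3,2) S=138.5399: V=(p*·0.2877+(1−p*)·22.4541)/1.03=4.3145; Δ=(0.2877−22.4541)/(146.8523−124.6859)=-1.0000; B=V−Δ·S=142.8544
Node (3,3) S=163.1692: V=(p*·0.0000+(1−p*)·0.2877)/1.03=0.0524; Δ=(0.0000−0.2877)/(172.9593−146.8523)=-0.0110; B=V−Δ·S=1.8507
Node (2,0) S=110.9700: V=(p*·25.2262+(1−p*)·42.9814)/1.03=27.7236; Δ=(25.2262−42.9814)/(117.6282−99.8730)=-1.0000; B=V−Δ·S=138.6936
Node (2,1) S=130.6980: V=(p*·4.3145+(1−p*)·25.2262)/1.03=7.9956; Δ=(4.3145−25.2262)/(138.5399−117.6282)=-1.0000; B=V−Δ·S=138.6936
Node (2,2) S=153.9332: V=(p*·0.0524+(1−p*)·4.3145)/1.03=0.8267; Δ=(0.0524−4.3145)/(163.1692−138.5399)=-0.1731; B=V−Δ·S=27.4649
Node (1,0) S=123.3000: V=(p*·7.9956+(1−p*)·27.7236)/1.03=11.3539; Δ=(7.9956−27.7236)/(130.6980−110.9700)=-1.0000; B=V−Δ·S=134.6539
Node (1,1) S=145.2200: V=(p*·0.8267+(1−p*)·7.9956)/1.03=2.1076; Δ=(0.8267−7.9956)/(153.9332−130.6980)=-0.3085; B=V−Δ·S=46.9129
Node (0,0) S=137.0000: V=(p*·2.1076+(1−p*)·11.3539)/1.03=3.7294; Δ=(2.1076−11.3539)/(145.2200−123.3000)=-0.4218; B=V−Δ·S=61.5188
Each (Δ,B) replicates both successor values, so the strategy is self-financing and V0 is arbitrage-free.

(0,0): Delta=-0.4218 Bond=61.5188
(1,0): Delta=-1.0000 Bond=134.6539
(1,1): Delta=-0.3085 Bond=46.9129
(2,0): Delta=-1.0000 Bond=138.6936
(2,1): Delta=-1.0000 Bond=138.6936
(2,2): Delta=-0.1731 Bond=27.4649
(3,0): Delta=-1.0000 Bond=142.8544
(3,1): Delta=-1.0000 Bond=142.8544
(3,2): Delta=-1.0000 Bond=142.8544
(3,3): Delta=-0.0110 Bond=1.8507
V0=3.7294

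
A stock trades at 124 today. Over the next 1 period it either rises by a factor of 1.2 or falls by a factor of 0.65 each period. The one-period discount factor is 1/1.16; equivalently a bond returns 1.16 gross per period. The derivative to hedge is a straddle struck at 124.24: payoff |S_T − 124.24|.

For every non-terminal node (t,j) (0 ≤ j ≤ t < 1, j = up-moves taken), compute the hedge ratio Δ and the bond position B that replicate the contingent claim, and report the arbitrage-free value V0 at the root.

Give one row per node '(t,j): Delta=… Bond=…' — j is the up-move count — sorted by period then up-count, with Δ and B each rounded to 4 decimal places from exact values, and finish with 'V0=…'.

Since d<R<u, set p* = (R−d)/(u−d) = 0.9273; price each node as the discounted p*-expectation of its children.
Payoff layer (t=1): V(1,0)=43.6400, V(1,1)=24.5600
(0,0): S=124.0000. Δ = (V_up−V_dn)/(S_up−S_dn) = (24.5600−43.6400)/(148.8000−80.6000) = -0.2798. V = [p*·24.5600 + (1−p*)·43.6400]/1.16 = 22.3687. B = V − Δ·S = 57.0596.
The time-0 hedge costs 22.3687, which is the no-arbitrage price.

(0,0): Delta=-0.2798 Bond=57.0596
V0=22.3687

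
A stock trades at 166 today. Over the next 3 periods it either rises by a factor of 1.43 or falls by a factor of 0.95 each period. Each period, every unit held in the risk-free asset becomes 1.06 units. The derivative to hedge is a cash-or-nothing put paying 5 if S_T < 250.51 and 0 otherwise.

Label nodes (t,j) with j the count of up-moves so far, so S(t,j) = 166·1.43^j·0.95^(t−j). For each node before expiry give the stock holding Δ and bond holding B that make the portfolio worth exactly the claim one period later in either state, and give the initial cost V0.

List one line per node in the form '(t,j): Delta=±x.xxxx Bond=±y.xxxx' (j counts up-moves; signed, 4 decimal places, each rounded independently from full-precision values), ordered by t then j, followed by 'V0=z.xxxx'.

No-arbitrage ⇒ martingale measure with p* = (R−d)/(u−d) = 0.2292.
Terminal values V(3,·): V(3,0)=5.0000, V(3,1)=5.0000, V(3,2)=0.0000, V(3,3)=0.0000
  t=2,j=0: stock 149.8150 → up 214.2354 (V=5.0000), down 142.3242 (V=5.0000). Price 4.7170; hedge Δ=0.0000, bond B=4.7170.
  t=2,j=1: stock 225.5110 → up 322.4807 (V=0.0000), down 214.2354 (V=5.0000). Price 3.6360; hedge Δ=-0.0462, bond B=14.0527.
  t=2,j=2: stock 339.4534 → up 485.4184 (V=0.0000), down 322.4807 (V=0.0000). Price 0.0000; hedge Δ=0.0000, bond B=0.0000.
  t=1,j=0: stock 157.7000 → up 225.5110 (V=3.6360), down 149.8150 (V=4.7170). Price 4.2163; hedge Δ=-0.0143, bond B=6.4683.
  t=1,j=1: stock 237.3800 → up 339.4534 (V=0.0000), down 225.5110 (V=3.6360). Price 2.6441; hedge Δ=-0.0319, bond B=10.2191.
  t=0,j=0: stock 166.0000 → up 237.3800 (V=2.6441), down 157.7000 (V=4.2163). Price 3.6377; hedge Δ=-0.0197, bond B=6.9131.
The time-0 hedge costs 3.6377, which is the no-arbitrage price.

(0,0): Delta=-0.0197 Bond=6.9131
(1,0): Delta=-0.0143 Bond=6.4683
(1,1): Delta=-0.0319 Bond=10.2191
(2,0): Delta=0.0000 Bond=4.7170
(2,1): Delta=-0.0462 Bond=14.0527
(2,2): Delta=0.0000 Bond=0.0000
V0=3.6377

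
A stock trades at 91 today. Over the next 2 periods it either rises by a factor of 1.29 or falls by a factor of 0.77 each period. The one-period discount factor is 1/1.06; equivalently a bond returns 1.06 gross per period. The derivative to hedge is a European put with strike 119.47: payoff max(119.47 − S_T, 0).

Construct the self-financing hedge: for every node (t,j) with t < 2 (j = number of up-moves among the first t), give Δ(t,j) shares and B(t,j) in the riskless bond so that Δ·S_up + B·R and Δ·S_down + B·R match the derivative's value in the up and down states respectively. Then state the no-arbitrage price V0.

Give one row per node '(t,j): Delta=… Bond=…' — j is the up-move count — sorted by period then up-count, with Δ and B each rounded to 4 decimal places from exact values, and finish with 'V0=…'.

The replicating-portfolio and risk-neutral prices coincide; use p* = (1.06−0.77)/(1.29−0.77) = 0.5577 for the latter.
Terminal payoffs: V(2,0)=65.5161, V(2,1)=29.0797, V(2,2)=0.0000
Node (1,0) S=70.0700: V=(p*·29.0797+(1−p*)·65.5161)/1.06=42.6375; Δ=(29.0797−65.5161)/(90.3903−53.9539)=-1.0000; B=V−Δ·S=112.7075
Node (1,1) S=117.3900: V=(p*·0.0000+(1−p*)·29.0797)/1.06=12.1341; Δ=(0.0000−29.0797)/(151.4331−90.3903)=-0.4764; B=V−Δ·S=68.0566
Node (0,0) S=91.0000: V=(p*·12.1341+(1−p*)·42.6375)/1.06=24.1755; Δ=(12.1341−42.6375)/(117.3900−70.0700)=-0.6446; B=V−Δ·S=82.8359
Root portfolio cost Δ·91+B reproduces V0=24.1755.

(0,0): Delta=-0.6446 Bond=82.8359
(1,0): Delta=-1.0000 Bond=112.7075
(1,1): Delta=-0.4764 Bond=68.0566
V0=24.1755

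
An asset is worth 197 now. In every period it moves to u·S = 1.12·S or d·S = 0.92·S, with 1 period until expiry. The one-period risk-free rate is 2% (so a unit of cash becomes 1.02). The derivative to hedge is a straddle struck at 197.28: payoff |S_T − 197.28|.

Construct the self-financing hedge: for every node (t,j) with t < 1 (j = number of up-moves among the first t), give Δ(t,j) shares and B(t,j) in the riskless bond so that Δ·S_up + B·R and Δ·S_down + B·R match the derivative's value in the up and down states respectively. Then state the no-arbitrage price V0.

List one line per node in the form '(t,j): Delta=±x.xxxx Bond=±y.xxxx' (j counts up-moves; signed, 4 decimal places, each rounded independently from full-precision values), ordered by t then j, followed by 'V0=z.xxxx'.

(0,0): Delta=0.1858 Bond=-17.2863
V0=19.3137

Under the risk-neutral measure, an up-move has probability p* = (R−d)/(u−d) = 0.5000 and values discount at R = 1.02.
Terminal values V(1,·): V(1,0)=16.0400, V(1,1)=23.3600
Node (0,0) S=197.0000: V=(p*·23.3600+(1−p*)·16.0400)/1.02=19.3137; Δ=(23.3600−16.0400)/(220.6400−181.2400)=0.1858; B=V−Δ·S=-17.2863
The time-0 hedge costs 19.3137, which is the no-arbitrage price.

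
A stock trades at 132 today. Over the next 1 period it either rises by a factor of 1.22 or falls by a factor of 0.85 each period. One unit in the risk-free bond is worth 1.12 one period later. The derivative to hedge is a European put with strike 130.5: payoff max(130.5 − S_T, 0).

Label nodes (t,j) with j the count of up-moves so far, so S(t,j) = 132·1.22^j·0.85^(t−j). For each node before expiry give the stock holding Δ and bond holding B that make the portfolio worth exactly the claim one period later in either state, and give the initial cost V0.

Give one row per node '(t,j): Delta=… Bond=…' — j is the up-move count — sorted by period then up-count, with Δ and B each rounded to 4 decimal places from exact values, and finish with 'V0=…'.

(0,0): Delta=-0.3747 Bond=53.8755
V0=4.4160

Risk-neutral probability p* = (R−d)/(u−d) = (1.12−0.85)/(1.22−0.85) = 0.7297.
Terminal payoffs: V(1,0)=18.3000, V(1,1)=0.0000
Node (0,0) S=132.0000: V=(p*·0.0000+(1−p*)·18.3000)/1.12=4.4160; Δ=(0.0000−18.3000)/(161.0400−112.2000)=-0.3747; B=V−Δ·S=53.8755
Check: Δ(0,0)·S0 + B(0,0) = 4.4160 = V0.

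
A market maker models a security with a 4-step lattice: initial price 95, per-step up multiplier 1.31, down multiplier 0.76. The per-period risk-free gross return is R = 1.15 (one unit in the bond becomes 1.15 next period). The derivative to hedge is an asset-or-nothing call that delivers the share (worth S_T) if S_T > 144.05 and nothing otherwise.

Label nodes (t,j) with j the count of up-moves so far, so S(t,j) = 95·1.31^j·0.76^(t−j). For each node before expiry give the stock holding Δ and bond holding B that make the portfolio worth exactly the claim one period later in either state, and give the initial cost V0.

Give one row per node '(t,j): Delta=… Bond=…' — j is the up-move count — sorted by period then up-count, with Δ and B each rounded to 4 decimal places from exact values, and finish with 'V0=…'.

Since d<R<u, set p* = (R−d)/(u−d) = 0.7091; price each node as the discounted p*-expectation of its children.
Payoff layer (t=4): V(4,0)=0.0000, V(4,1)=0.0000, V(4,2)=0.0000, V(4,3)=162.3122, V(4,4)=279.7749
(3,0): S=41.7027. Δ = (V_up−V_dn)/(S_up−S_dn) = (0.0000−0.0000)/(54.6306−31.6941) = 0.0000. V = [p*·0.0000 + (1−p*)·0.0000]/1.15 = 0.0000. B = V − Δ·S = 0.0000.
(3,1): S=71.8823. Δ = (V_up−V_dn)/(S_up−S_dn) = (0.0000−0.0000)/(94.1658−54.6306) = 0.0000. V = [p*·0.0000 + (1−p*)·0.0000]/1.15 = 0.0000. B = V − Δ·S = 0.0000.
(3,2): S=123.9024. Δ = (V_up−V_dn)/(S_up−S_dn) = (162.3122−0.0000)/(162.3122−94.1658) = 2.3818. V = [p*·162.3122 + (1−p*)·0.0000]/1.15 = 100.0818. B = V − Δ·S = -195.0312.
(3,3): S=213.5686. Δ = (V_up−V_dn)/(S_up−S_dn) = (279.7749−162.3122)/(279.7749−162.3122) = 1.0000. V = [p*·279.7749 + (1−p*)·162.3122]/1.15 = 213.5686. B = V − Δ·S = 0.0000.
(2,0): S=54.8720. Δ = (V_up−V_dn)/(S_up−S_dn) = (0.0000−0.0000)/(71.8823−41.7027) = 0.0000. V = [p*·0.0000 + (1−p*)·0.0000]/1.15 = 0.0000. B = V − Δ·S = 0.0000.
(2,1): S=94.5820. Δ = (V_up−V_dn)/(S_up−S_dn) = (100.0818−0.0000)/(123.9024−71.8823) = 1.9239. V = [p*·100.0818 + (1−p*)·0.0000]/1.15 = 61.7105. B = V − Δ·S = -120.2564.
(2,2): S=163.0295. Δ = (V_up−V_dn)/(S_up−S_dn) = (213.5686−100.0818)/(213.5686−123.9024) = 1.2657. V = [p*·213.5686 + (1−p*)·100.0818]/1.15 = 157.0037. B = V − Δ·S = -49.3360.
(1,0): S=72.2000. Δ = (V_up−V_dn)/(S_up−S_dn) = (61.7105−0.0000)/(94.5820−54.8720) = 1.5540. V = [p*·61.7105 + (1−p*)·0.0000]/1.15 = 38.0508. B = V − Δ·S = -74.1502.
(1,1): S=124.4500. Δ = (V_up−V_dn)/(S_up−S_dn) = (157.0037−61.7105)/(163.0295−94.5820) = 1.3922. V = [p*·157.0037 + (1−p*)·61.7105]/1.15 = 112.4192. B = V − Δ·S = -60.8412.
(0,0): S=95.0000. Δ = (V_up−V_dn)/(S_up−S_dn) = (112.4192−38.0508)/(124.4500−72.2000) = 1.4233. V = [p*·112.4192 + (1−p*)·38.0508]/1.15 = 78.9433. B = V − Δ·S = -56.2721.
Root portfolio cost Δ·95+B reproduces V0=78.9433.

(0,0): Delta=1.4233 Bond=-56.2721
(1,0): Delta=1.5540 Bond=-74.1502
(1,1): Delta=1.3922 Bond=-60.8412
(2,0): Delta=0.0000 Bond=0.0000
(2,1): Delta=1.9239 Bond=-120.2564
(2,2): Delta=1.2657 Bond=-49.3360
(3,0): Delta=0.0000 Bond=0.0000
(3,1): Delta=0.0000 Bond=0.0000
(3,2): Delta=2.3818 Bond=-195.0312
(3,3): Delta=1.0000 Bond=0.0000
V0=78.9433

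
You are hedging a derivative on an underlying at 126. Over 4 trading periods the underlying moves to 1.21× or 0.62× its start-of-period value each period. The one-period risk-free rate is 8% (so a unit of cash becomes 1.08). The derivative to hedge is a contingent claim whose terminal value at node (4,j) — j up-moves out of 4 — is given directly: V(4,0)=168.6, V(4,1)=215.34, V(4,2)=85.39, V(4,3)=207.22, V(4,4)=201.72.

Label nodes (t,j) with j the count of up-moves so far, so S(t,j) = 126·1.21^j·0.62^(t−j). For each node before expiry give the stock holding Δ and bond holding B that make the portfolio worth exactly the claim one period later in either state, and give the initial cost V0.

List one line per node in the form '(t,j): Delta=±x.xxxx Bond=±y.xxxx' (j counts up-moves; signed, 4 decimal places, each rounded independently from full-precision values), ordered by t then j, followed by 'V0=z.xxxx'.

(0,0): Delta=0.3427 Bond=91.9189
(1,0): Delta=0.5892 Bond=80.0097
(1,1): Delta=0.3070 Bond=104.7163
(2,0): Delta=-2.9492 Bond=257.7912
(2,1): Delta=1.1016 Bond=37.9768
(2,2): Delta=0.1919 Bond=134.3222
(3,0): Delta=2.6381 Bond=110.6328
(3,1): Delta=-3.7582 Bond=325.8311
(3,2): Delta=1.8054 Bond=-39.4766
(3,3): Delta=-0.0418 Bond=197.2219
V0=135.0949

No-arbitrage ⇒ martingale measure with p* = (R−d)/(u−d) = 0.7797.
Terminal payoffs: V(4,0)=168.6000, V(4,1)=215.3400, V(4,2)=85.3900, V(4,3)=207.2200, V(4,4)=201.7200
Node (3,0) S=30.0293: V=(p*·215.3400+(1−p*)·168.6000)/1.08=189.8531; Δ=(215.3400−168.6000)/(36.3355−18.6182)=2.6381; B=V−Δ·S=110.6328
Node (3,1) S=58.6056: V=(p*·85.3900+(1−p*)·215.3400)/1.08=105.5769; Δ=(85.3900−215.3400)/(70.9128−36.3355)=-3.7582; B=V−Δ·S=325.8311
Node (3,2) S=114.3755: V=(p*·207.2200+(1−p*)·85.3900)/1.08=167.0149; Δ=(207.2200−85.3900)/(138.3943−70.9128)=1.8054; B=V−Δ·S=-39.4766
Node (3,3) S=223.2167: V=(p*·201.7200+(1−p*)·207.2200)/1.08=187.8999; Δ=(201.7200−207.2200)/(270.0922−138.3943)=-0.0418; B=V−Δ·S=197.2219
Node (2,0) S=48.4344: V=(p*·105.5769+(1−p*)·189.8531)/1.08=114.9502; Δ=(105.5769−189.8531)/(58.6056−30.0293)=-2.9492; B=V−Δ·S=257.7912
Node (2,1) S=94.5252: V=(p*·167.0149+(1−p*)·105.5769)/1.08=142.1090; Δ=(167.0149−105.5769)/(114.3755−58.6056)=1.1016; B=V−Δ·S=37.9768
Node (2,2) S=184.4766: V=(p*·187.8999+(1−p*)·167.0149)/1.08=169.7205; Δ=(187.8999−167.0149)/(223.2167−114.3755)=0.1919; B=V−Δ·S=134.3222
Node (1,0) S=78.1200: V=(p*·142.1090+(1−p*)·114.9502)/1.08=126.0415; Δ=(142.1090−114.9502)/(94.5252−48.4344)=0.5892; B=V−Δ·S=80.0097
Node (1,1) S=152.4600: V=(p*·169.7205+(1−p*)·142.1090)/1.08=151.5154; Δ=(169.7205−142.1090)/(184.4766−94.5252)=0.3070; B=V−Δ·S=104.7163
Node (0,0) S=126.0000: V=(p*·151.5154+(1−p*)·126.0415)/1.08=135.0949; Δ=(151.5154−126.0415)/(152.4600−78.1200)=0.3427; B=V−Δ·S=91.9189
Root portfolio cost Δ·126+B reproduces V0=135.0949.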